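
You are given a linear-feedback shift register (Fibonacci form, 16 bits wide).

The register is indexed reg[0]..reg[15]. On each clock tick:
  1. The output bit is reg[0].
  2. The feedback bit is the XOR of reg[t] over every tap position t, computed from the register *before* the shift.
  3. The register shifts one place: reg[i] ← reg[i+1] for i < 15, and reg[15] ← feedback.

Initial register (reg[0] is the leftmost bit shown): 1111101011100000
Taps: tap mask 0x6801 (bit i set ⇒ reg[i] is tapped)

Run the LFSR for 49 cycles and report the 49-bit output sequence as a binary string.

k : reg_k → out_k, fb_k
0: 1111101011100000 → 1, fb=1
1: 1111010111000001 → 1, fb=1
2: 1110101110000011 → 1, fb=0
3: 1101011100000110 → 1, fb=1
4: 1010111000001101 → 1, fb=0
5: 0101110000011010 → 0, fb=0
6: 1011100000110100 → 1, fb=1
7: 0111000001101001 → 0, fb=0
8: 1110000011010010 → 1, fb=1
9: 1100000110100101 → 1, fb=0
10: 1000001101001010 → 1, fb=0
11: 0000011010010100 → 0, fb=0
12: 0000110100101000 → 0, fb=0
13: 0001101001010000 → 0, fb=1
14: 0011010010100001 → 0, fb=0
15: 0110100101000010 → 0, fb=1
16: 1101001010000101 → 1, fb=0
17: 1010010100001010 → 1, fb=0
18: 0100101000010100 → 0, fb=0
19: 1001010000101000 → 1, fb=1
20: 0010100001010001 → 0, fb=1
21: 0101000010100011 → 0, fb=1
22: 1010000101000111 → 1, fb=1
23: 0100001010001111 → 0, fb=0
24: 1000010100011110 → 1, fb=0
25: 0000101000111100 → 0, fb=0
26: 0001010001111000 → 0, fb=1
27: 0010100011110001 → 0, fb=1
28: 0101000111100011 → 0, fb=1
29: 1010001111000111 → 1, fb=1
30: 0100011110001111 → 0, fb=0
31: 1000111100011110 → 1, fb=0
32: 0001111000111100 → 0, fb=0
33: 0011110001111000 → 0, fb=1
34: 0111100011110001 → 0, fb=1
35: 1111000111100011 → 1, fb=0
36: 1110001111000110 → 1, fb=1
37: 1100011110001101 → 1, fb=0
38: 1000111100011010 → 1, fb=1
39: 0001111000110101 → 0, fb=0
40: 0011110001101010 → 0, fb=1
41: 0111100011010101 → 0, fb=0
42: 1111000110101010 → 1, fb=0
43: 1110001101010100 → 1, fb=1
44: 1100011010101001 → 1, fb=1
45: 1000110101010011 → 1, fb=1
46: 0001101010100111 → 0, fb=0
47: 0011010101001110 → 0, fb=0
48: 0110101010011100 → 0, fb=0

1111101011100000110100101000010100011110001111000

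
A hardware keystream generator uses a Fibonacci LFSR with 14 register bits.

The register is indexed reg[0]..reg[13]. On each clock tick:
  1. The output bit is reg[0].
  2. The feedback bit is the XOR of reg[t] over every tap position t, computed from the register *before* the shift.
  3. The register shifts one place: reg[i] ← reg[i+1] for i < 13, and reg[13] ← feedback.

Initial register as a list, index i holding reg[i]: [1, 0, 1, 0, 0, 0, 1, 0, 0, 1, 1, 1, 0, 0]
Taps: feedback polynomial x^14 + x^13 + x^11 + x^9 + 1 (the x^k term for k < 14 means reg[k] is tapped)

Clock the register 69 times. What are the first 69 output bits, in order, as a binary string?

tick  register→output (feedback)
  0  10100010011100→1 (1)
  1  01000100111001→0 (0)
  2  10001001110010→1 (0)
  3  00010011100100→0 (1)
  4  00100111001001→0 (1)
  5  01001110010011→0 (0)
  6  10011100100110→1 (0)
  7  00111001001100→0 (1)
  8  01110010011001→0 (0)
  9  11100100110010→1 (0)
 10  11001001100100→1 (0)
 11  10010011001000→1 (1)
 12  00100110010001→0 (0)
 13  01001100100010→0 (0)
 14  10011001000100→1 (0)
 15  00110010001000→0 (0)
 16  01100100010000→0 (1)
 17  11001000100001→1 (0)
 18  10010001000010→1 (1)
 19  00100010000101→0 (0)
 20  01000100001010→0 (0)
 21  10001000010100→1 (1)
 22  00010000101001→0 (1)
 23  00100001010011→0 (0)
 24  01000010100110→0 (1)
 25  10000101001101→1 (1)
 26  00001010011011→0 (0)
 27  00010100110110→0 (0)
 28  00101001101100→0 (1)
 29  01010011011001→0 (0)
 30  10100110110010→1 (0)
 31  01001101100100→0 (1)
 32  10011011001001→1 (0)
 33  00110110010010→0 (1)
 34  01101100100101→0 (0)
 35  11011001001010→1 (1)
 36  10110010010101→1 (0)
 37  01100100101010→0 (0)
 38  11001001010100→1 (1)
 39  10010010101001→1 (0)
 40  00100101010010→0 (1)
 41  01001010100101→0 (0)
 42  10010101001010→1 (1)
 43  00101010010101→0 (1)
 44  01010100101011→0 (1)
 45  10101001010111→1 (0)
 46  01010010101110→0 (1)
 47  10100101011101→1 (0)
 48  01001010111010→0 (1)
 49  10010101110101→1 (0)
 50  00101011101010→0 (0)
 51  01010111010100→0 (0)
 52  10101110101000→1 (1)
 53  01011101010001→0 (0)
 54  10111010100010→1 (1)
 55  01110101000101→0 (0)
 56  11101010001010→1 (1)
 57  11010100010101→1 (0)
 58  10101000101010→1 (1)
 59  01010001010101→0 (1)
 60  10100010101011→1 (0)
 61  01000101010110→0 (0)
 62  10001010101100→1 (0)
 63  00010101011000→0 (1)
 64  00101010110001→0 (0)
 65  01010101100010→0 (0)
 66  10101011000100→1 (0)
 67  01010110001000→0 (0)
 68  10101100010000→1 (0)

101000100111001001100100010000101001101100100101010010101110101000101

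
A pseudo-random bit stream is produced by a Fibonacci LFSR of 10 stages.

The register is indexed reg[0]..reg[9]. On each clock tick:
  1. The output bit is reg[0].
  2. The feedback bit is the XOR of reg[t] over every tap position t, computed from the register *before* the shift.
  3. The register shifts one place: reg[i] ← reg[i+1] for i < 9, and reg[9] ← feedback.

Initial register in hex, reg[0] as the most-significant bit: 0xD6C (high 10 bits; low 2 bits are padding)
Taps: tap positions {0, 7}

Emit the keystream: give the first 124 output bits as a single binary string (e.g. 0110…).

tick  register→output (feedback)
  0  1101011011→1 (1)
  1  1010110111→1 (0)
  2  0101101110→0 (1)
  3  1011011101→1 (0)
  4  0110111010→0 (0)
  5  1101110100→1 (0)
  6  1011101000→1 (1)
  7  0111010001→0 (0)
  8  1110100010→1 (1)
  9  1101000101→1 (0)
 10  1010001010→1 (1)
 11  0100010101→0 (1)
 12  1000101011→1 (1)
 13  0001010111→0 (1)
 14  0010101111→0 (1)
 15  0101011111→0 (1)
 16  1010111111→1 (0)
 17  0101111110→0 (1)
 18  1011111101→1 (0)
 19  0111111010→0 (0)
 20  1111110100→1 (0)
 21  1111101000→1 (1)
 22  1111010001→1 (1)
 23  1110100011→1 (1)
 24  1101000111→1 (0)
 25  1010001110→1 (0)
 26  0100011100→0 (1)
 27  1000111001→1 (1)
 28  0001110011→0 (0)
 29  0011100110→0 (1)
 30  0111001101→0 (1)
 31  1110011011→1 (1)
 32  1100110111→1 (0)
 33  1001101110→1 (0)
 34  0011011100→0 (1)
 35  0110111001→0 (0)
 36  1101110010→1 (1)
 37  1011100101→1 (0)
 38  0111001010→0 (0)
 39  1110010100→1 (0)
 40  1100101000→1 (1)
 41  1001010001→1 (1)
 42  0010100011→0 (0)
 43  0101000110→0 (1)
 44  1010001101→1 (0)
 45  0100011010→0 (0)
 46  1000110100→1 (0)
 47  0001101000→0 (0)
 48  0011010000→0 (0)
 49  0110100000→0 (0)
 50  1101000000→1 (1)
 51  1010000001→1 (1)
 52  0100000011→0 (0)
 53  1000000110→1 (0)
 54  0000001100→0 (1)
 55  0000011001→0 (0)
 56  0000110010→0 (0)
 57  0001100100→0 (1)
 58  0011001001→0 (0)
 59  0110010010→0 (0)
 60  1100100100→1 (0)
 61  1001001000→1 (1)
 62  0010010001→0 (0)
 63  0100100010→0 (0)
 64  1001000100→1 (0)
 65  0010001000→0 (0)
 66  0100010000→0 (0)
 67  1000100000→1 (1)
 68  0001000001→0 (0)
 69  0010000010→0 (0)
 70  0100000100→0 (1)
 71  1000001001→1 (1)
 72  0000010011→0 (0)
 73  0000100110→0 (1)
 74  0001001101→0 (1)
 75  0010011011→0 (0)
 76  0100110110→0 (1)
 77  1001101101→1 (0)
 78  0011011010→0 (0)
 79  0110110100→0 (1)
 80  1101101001→1 (1)
 81  1011010011→1 (1)
 82  0110100111→0 (1)
 83  1101001111→1 (0)
 84  1010011110→1 (0)
 85  0100111100→0 (1)
 86  1001111001→1 (1)
 87  0011110011→0 (0)
 88  0111100110→0 (1)
 89  1111001101→1 (0)
 90  1110011010→1 (1)
 91  1100110101→1 (0)
 92  1001101010→1 (1)
 93  0011010101→0 (1)
 94  0110101011→0 (0)
 95  1101010110→1 (0)
 96  1010101100→1 (0)
 97  0101011000→0 (0)
 98  1010110000→1 (1)
 99  0101100001→0 (0)
100  1011000010→1 (1)
101  0110000101→0 (1)
102  1100001011→1 (1)
103  1000010111→1 (0)
104  0000101110→0 (1)
105  0001011101→0 (1)
106  0010111011→0 (0)
107  0101110110→0 (1)
108  1011101101→1 (0)
109  0111011010→0 (0)
110  1110110100→1 (0)
111  1101101000→1 (1)
112  1011010001→1 (1)
113  0110100011→0 (0)
114  1101000110→1 (0)
115  1010001100→1 (0)
116  0100011000→0 (0)
117  1000110000→1 (1)
118  0001100001→0 (0)
119  0011000010→0 (0)
120  0110000100→0 (1)
121  1100001001→1 (1)
122  1000010011→1 (1)
123  0000100111→0 (1)

1101011011101000101011111101000111001101110010100011010000001100100100010000010011011010011110011010101100001011101101000110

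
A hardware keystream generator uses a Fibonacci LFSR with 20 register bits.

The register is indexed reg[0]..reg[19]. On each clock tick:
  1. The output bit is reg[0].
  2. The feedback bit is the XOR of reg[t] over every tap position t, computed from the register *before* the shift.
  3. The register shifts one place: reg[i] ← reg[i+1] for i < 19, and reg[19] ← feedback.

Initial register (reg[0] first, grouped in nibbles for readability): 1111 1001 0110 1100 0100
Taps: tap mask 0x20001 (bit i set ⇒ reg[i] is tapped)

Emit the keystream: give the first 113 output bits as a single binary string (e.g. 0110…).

k : reg_k → out_k, fb_k
0: 11111001011011000100 → 1, fb=0
1: 11110010110110001000 → 1, fb=1
2: 11100101101100010001 → 1, fb=1
3: 11001011011000100011 → 1, fb=1
4: 10010110110001000111 → 1, fb=0
5: 00101101100010001110 → 0, fb=1
6: 01011011000100011101 → 0, fb=1
7: 10110110001000111011 → 1, fb=1
8: 01101100010001110111 → 0, fb=1
9: 11011000100011101111 → 1, fb=0
10: 10110001000111011110 → 1, fb=0
11: 01100010001110111100 → 0, fb=1
12: 11000100011101111001 → 1, fb=1
13: 10001000111011110011 → 1, fb=1
14: 00010001110111100111 → 0, fb=1
15: 00100011101111001111 → 0, fb=1
16: 01000111011110011111 → 0, fb=1
17: 10001110111100111111 → 1, fb=0
18: 00011101111001111110 → 0, fb=1
19: 00111011110011111101 → 0, fb=1
20: 01110111100111111011 → 0, fb=0
21: 11101111001111110110 → 1, fb=0
22: 11011110011111101100 → 1, fb=0
23: 10111100111111011000 → 1, fb=1
24: 01111001111110110001 → 0, fb=0
25: 11110011111101100010 → 1, fb=1
26: 11100111111011000101 → 1, fb=0
27: 11001111110110001010 → 1, fb=1
28: 10011111101100010101 → 1, fb=0
29: 00111111011000101010 → 0, fb=0
30: 01111110110001010100 → 0, fb=1
31: 11111101100010101001 → 1, fb=1
32: 11111011000101010011 → 1, fb=1
33: 11110110001010100111 → 1, fb=0
34: 11101100010101001110 → 1, fb=0
35: 11011000101010011100 → 1, fb=0
36: 10110001010100111000 → 1, fb=1
37: 01100010101001110001 → 0, fb=0
38: 11000101010011100010 → 1, fb=1
39: 10001010100111000101 → 1, fb=0
40: 00010101001110001010 → 0, fb=0
41: 00101010011100010100 → 0, fb=1
42: 01010100111000101001 → 0, fb=0
43: 10101001110001010010 → 1, fb=1
44: 01010011100010100101 → 0, fb=1
45: 10100111000101001011 → 1, fb=1
46: 01001110001010010111 → 0, fb=1
47: 10011100010100101111 → 1, fb=0
48: 00111000101001011110 → 0, fb=1
49: 01110001010010111101 → 0, fb=1
50: 11100010100101111011 → 1, fb=1
51: 11000101001011110111 → 1, fb=0
52: 10001010010111101110 → 1, fb=0
53: 00010100101111011100 → 0, fb=1
54: 00101001011110111001 → 0, fb=0
55: 01010010111101110010 → 0, fb=0
56: 10100101111011100100 → 1, fb=0
57: 01001011110111001000 → 0, fb=0
58: 10010111101110010000 → 1, fb=1
59: 00101111011100100001 → 0, fb=0
60: 01011110111001000010 → 0, fb=0
61: 10111101110010000100 → 1, fb=0
62: 01111011100100001000 → 0, fb=0
63: 11110111001000010000 → 1, fb=1
64: 11101110010000100001 → 1, fb=1
65: 11011100100001000011 → 1, fb=1
66: 10111001000010000111 → 1, fb=0
67: 01110010000100001110 → 0, fb=1
68: 11100100001000011101 → 1, fb=0
69: 11001000010000111010 → 1, fb=1
70: 10010000100001110101 → 1, fb=0
71: 00100001000011101010 → 0, fb=0
72: 01000010000111010100 → 0, fb=1
73: 10000100001110101001 → 1, fb=1
74: 00001000011101010011 → 0, fb=0
75: 00010000111010100110 → 0, fb=1
76: 00100001110101001101 → 0, fb=1
77: 01000011101010011011 → 0, fb=0
78: 10000111010100110110 → 1, fb=0
79: 00001110101001101100 → 0, fb=1
80: 00011101010011011001 → 0, fb=0
81: 00111010100110110010 → 0, fb=0
82: 01110101001101100100 → 0, fb=1
83: 11101010011011001001 → 1, fb=1
84: 11010100110110010011 → 1, fb=1
85: 10101001101100100111 → 1, fb=0
86: 01010011011001001110 → 0, fb=1
87: 10100110110010011101 → 1, fb=0
88: 01001101100100111010 → 0, fb=0
89: 10011011001001110100 → 1, fb=0
90: 00110110010011101000 → 0, fb=0
91: 01101100100111010000 → 0, fb=0
92: 11011001001110100000 → 1, fb=1
93: 10110010011101000001 → 1, fb=1
94: 01100100111010000011 → 0, fb=0
95: 11001001110100000110 → 1, fb=0
96: 10010011101000001100 → 1, fb=0
97: 00100111010000011000 → 0, fb=0
98: 01001110100000110000 → 0, fb=0
99: 10011101000001100000 → 1, fb=1
100: 00111010000011000001 → 0, fb=0
101: 01110100000110000010 → 0, fb=0
102: 11101000001100000100 → 1, fb=0
103: 11010000011000001000 → 1, fb=1
104: 10100000110000010001 → 1, fb=1
105: 01000001100000100011 → 0, fb=0
106: 10000011000001000110 → 1, fb=0
107: 00000110000010001100 → 0, fb=1
108: 00001100000100011001 → 0, fb=0
109: 00011000001000110010 → 0, fb=0
110: 00110000010001100100 → 0, fb=1
111: 01100000100011001001 → 0, fb=0
112: 11000001000110010010 → 1, fb=1

11111001011011000100011101111001111110110001010100111000101001011110111001000010000111010100110110010011101000001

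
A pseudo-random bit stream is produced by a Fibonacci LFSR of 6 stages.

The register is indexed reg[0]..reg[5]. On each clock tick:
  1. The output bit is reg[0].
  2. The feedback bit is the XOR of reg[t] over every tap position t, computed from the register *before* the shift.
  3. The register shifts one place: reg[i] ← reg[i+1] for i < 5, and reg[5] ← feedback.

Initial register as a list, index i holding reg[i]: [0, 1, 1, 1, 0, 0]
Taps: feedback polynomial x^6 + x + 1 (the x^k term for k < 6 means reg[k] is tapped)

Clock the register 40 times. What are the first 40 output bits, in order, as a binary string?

0111001001011011101100110101011111100000

tick  register→output (feedback)
  0  011100→0 (1)
  1  111001→1 (0)
  2  110010→1 (0)
  3  100100→1 (1)
  4  001001→0 (0)
  5  010010→0 (1)
  6  100101→1 (1)
  7  001011→0 (0)
  8  010110→0 (1)
  9  101101→1 (1)
 10  011011→0 (1)
 11  110111→1 (0)
 12  101110→1 (1)
 13  011101→0 (1)
 14  111011→1 (0)
 15  110110→1 (0)
 16  101100→1 (1)
 17  011001→0 (1)
 18  110011→1 (0)
 19  100110→1 (1)
 20  001101→0 (0)
 21  011010→0 (1)
 22  110101→1 (0)
 23  101010→1 (1)
 24  010101→0 (1)
 25  101011→1 (1)
 26  010111→0 (1)
 27  101111→1 (1)
 28  011111→0 (1)
 29  111111→1 (0)
 30  111110→1 (0)
 31  111100→1 (0)
 32  111000→1 (0)
 33  110000→1 (0)
 34  100000→1 (1)
 35  000001→0 (0)
 36  000010→0 (0)
 37  000100→0 (0)
 38  001000→0 (0)
 39  010000→0 (1)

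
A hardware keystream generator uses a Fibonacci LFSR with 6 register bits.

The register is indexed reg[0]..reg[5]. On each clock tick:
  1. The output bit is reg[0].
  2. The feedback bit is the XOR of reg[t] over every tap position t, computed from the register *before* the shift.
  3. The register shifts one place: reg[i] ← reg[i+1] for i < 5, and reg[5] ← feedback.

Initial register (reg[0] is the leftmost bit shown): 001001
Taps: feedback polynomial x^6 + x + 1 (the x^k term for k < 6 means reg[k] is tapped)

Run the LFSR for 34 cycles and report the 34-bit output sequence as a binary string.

0010010110111011001101010111111000

step | reg (before) | out | fb
   0 | 001001 | 0 | 0
   1 | 010010 | 0 | 1
   2 | 100101 | 1 | 1
   3 | 001011 | 0 | 0
   4 | 010110 | 0 | 1
   5 | 101101 | 1 | 1
   6 | 011011 | 0 | 1
   7 | 110111 | 1 | 0
   8 | 101110 | 1 | 1
   9 | 011101 | 0 | 1
  10 | 111011 | 1 | 0
  11 | 110110 | 1 | 0
  12 | 101100 | 1 | 1
  13 | 011001 | 0 | 1
  14 | 110011 | 1 | 0
  15 | 100110 | 1 | 1
  16 | 001101 | 0 | 0
  17 | 011010 | 0 | 1
  18 | 110101 | 1 | 0
  19 | 101010 | 1 | 1
  20 | 010101 | 0 | 1
  21 | 101011 | 1 | 1
  22 | 010111 | 0 | 1
  23 | 101111 | 1 | 1
  24 | 011111 | 0 | 1
  25 | 111111 | 1 | 0
  26 | 111110 | 1 | 0
  27 | 111100 | 1 | 0
  28 | 111000 | 1 | 0
  29 | 110000 | 1 | 0
  30 | 100000 | 1 | 1
  31 | 000001 | 0 | 0
  32 | 000010 | 0 | 0
  33 | 000100 | 0 | 0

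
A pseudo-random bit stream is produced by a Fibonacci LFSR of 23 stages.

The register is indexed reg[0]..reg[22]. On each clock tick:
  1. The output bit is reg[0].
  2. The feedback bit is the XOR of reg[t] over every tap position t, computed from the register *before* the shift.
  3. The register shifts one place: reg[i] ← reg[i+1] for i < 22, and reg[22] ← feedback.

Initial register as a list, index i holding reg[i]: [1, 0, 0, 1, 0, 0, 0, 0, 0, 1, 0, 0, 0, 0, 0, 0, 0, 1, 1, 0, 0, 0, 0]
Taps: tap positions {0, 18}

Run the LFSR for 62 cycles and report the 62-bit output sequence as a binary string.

step | reg (before) | out | fb
   0 | 10010000010000000110000 | 1 | 0
   1 | 00100000100000001100000 | 0 | 0
   2 | 01000001000000011000000 | 0 | 0
   3 | 10000010000000110000000 | 1 | 1
   4 | 00000100000001100000001 | 0 | 0
   5 | 00001000000011000000010 | 0 | 0
   6 | 00010000000110000000100 | 0 | 0
   7 | 00100000001100000001000 | 0 | 0
   8 | 01000000011000000010000 | 0 | 1
   9 | 10000000110000000100001 | 1 | 1
  10 | 00000001100000001000011 | 0 | 0
  11 | 00000011000000010000110 | 0 | 0
  12 | 00000110000000100001100 | 0 | 0
  13 | 00001100000001000011000 | 0 | 1
  14 | 00011000000010000110001 | 0 | 1
  15 | 00110000000100001100011 | 0 | 0
  16 | 01100000001000011000110 | 0 | 0
  17 | 11000000010000110001100 | 1 | 1
  18 | 10000000100001100011001 | 1 | 0
  19 | 00000001000011000110010 | 0 | 1
  20 | 00000010000110001100101 | 0 | 0
  21 | 00000100001100011001010 | 0 | 0
  22 | 00001000011000110010100 | 0 | 1
  23 | 00010000110001100101001 | 0 | 0
  24 | 00100001100011001010010 | 0 | 1
  25 | 01000011000110010100101 | 0 | 0
  26 | 10000110001100101001010 | 1 | 1
  27 | 00001100011001010010101 | 0 | 1
  28 | 00011000110010100101011 | 0 | 0
  29 | 00110001100101001010110 | 0 | 1
  30 | 01100011001010010101101 | 0 | 0
  31 | 11000110010100101011010 | 1 | 0
  32 | 10001100101001010110100 | 1 | 0
  33 | 00011001010010101101000 | 0 | 0
  34 | 00110010100101011010000 | 0 | 1
  35 | 01100101001010110100001 | 0 | 0
  36 | 11001010010101101000010 | 1 | 1
  37 | 10010100101011010000101 | 1 | 1
  38 | 00101001010110100001011 | 0 | 0
  39 | 01010010101101000010110 | 0 | 1
  40 | 10100101011010000101101 | 1 | 1
  41 | 01001010110100001011011 | 0 | 1
  42 | 10010101101000010110111 | 1 | 0
  43 | 00101011010000101101110 | 0 | 0
  44 | 01010110100001011011100 | 0 | 1
  45 | 10101101000010110111001 | 1 | 0
  46 | 01011010000101101110010 | 0 | 1
  47 | 10110100001011011100101 | 1 | 1
  48 | 01101000010110111001011 | 0 | 0
  49 | 11010000101101110010110 | 1 | 0
  50 | 10100001011011100101100 | 1 | 1
  51 | 01000010110111001011001 | 0 | 1
  52 | 10000101101110010110011 | 1 | 0
  53 | 00001011011100101100110 | 0 | 0
  54 | 00010110111001011001100 | 0 | 0
  55 | 00101101110010110011000 | 0 | 1
  56 | 01011011100101100110001 | 0 | 1
  57 | 10110111001011001100011 | 1 | 1
  58 | 01101110010110011000111 | 0 | 0
  59 | 11011100101100110001110 | 1 | 1
  60 | 10111001011001100011101 | 1 | 0
  61 | 01110010110011000111010 | 0 | 1

10010000010000000110000000100001100011001010010101101000010110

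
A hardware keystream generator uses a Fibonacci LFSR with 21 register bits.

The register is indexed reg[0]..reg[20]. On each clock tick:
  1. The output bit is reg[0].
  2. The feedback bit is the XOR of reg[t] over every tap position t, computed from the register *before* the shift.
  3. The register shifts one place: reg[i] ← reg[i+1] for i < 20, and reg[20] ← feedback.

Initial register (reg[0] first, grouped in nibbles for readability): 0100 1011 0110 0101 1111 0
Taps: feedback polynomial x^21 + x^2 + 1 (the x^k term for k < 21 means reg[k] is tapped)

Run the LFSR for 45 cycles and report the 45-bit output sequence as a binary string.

010010110110010111110011001101111001000111111

step | reg (before) | out | fb
   0 | 010010110110010111110 | 0 | 0
   1 | 100101101100101111100 | 1 | 1
   2 | 001011011001011111001 | 0 | 1
   3 | 010110110010111110011 | 0 | 0
   4 | 101101100101111100110 | 1 | 0
   5 | 011011001011111001100 | 0 | 1
   6 | 110110010111110011001 | 1 | 1
   7 | 101100101111100110011 | 1 | 0
   8 | 011001011111001100110 | 0 | 1
   9 | 110010111110011001101 | 1 | 1
  10 | 100101111100110011011 | 1 | 1
  11 | 001011111001100110111 | 0 | 1
  12 | 010111110011001101111 | 0 | 0
  13 | 101111100110011011110 | 1 | 0
  14 | 011111001100110111100 | 0 | 1
  15 | 111110011001101111001 | 1 | 0
  16 | 111100110011011110010 | 1 | 0
  17 | 111001100110111100100 | 1 | 0
  18 | 110011001101111001000 | 1 | 1
  19 | 100110011011110010001 | 1 | 1
  20 | 001100110111100100011 | 0 | 1
  21 | 011001101111001000111 | 0 | 1
  22 | 110011011110010001111 | 1 | 1
  23 | 100110111100100011111 | 1 | 1
  24 | 001101111001000111111 | 0 | 1
  25 | 011011110010001111111 | 0 | 1
  26 | 110111100100011111111 | 1 | 1
  27 | 101111001000111111111 | 1 | 0
  28 | 011110010001111111110 | 0 | 1
  29 | 111100100011111111101 | 1 | 0
  30 | 111001000111111111010 | 1 | 0
  31 | 110010001111111110100 | 1 | 1
  32 | 100100011111111101001 | 1 | 1
  33 | 001000111111111010011 | 0 | 1
  34 | 010001111111110100111 | 0 | 0
  35 | 100011111111101001110 | 1 | 1
  36 | 000111111111010011101 | 0 | 0
  37 | 001111111110100111010 | 0 | 1
  38 | 011111111101001110101 | 0 | 1
  39 | 111111111010011101011 | 1 | 0
  40 | 111111110100111010110 | 1 | 0
  41 | 111111101001110101100 | 1 | 0
  42 | 111111010011101011000 | 1 | 0
  43 | 111110100111010110000 | 1 | 0
  44 | 111101001110101100000 | 1 | 0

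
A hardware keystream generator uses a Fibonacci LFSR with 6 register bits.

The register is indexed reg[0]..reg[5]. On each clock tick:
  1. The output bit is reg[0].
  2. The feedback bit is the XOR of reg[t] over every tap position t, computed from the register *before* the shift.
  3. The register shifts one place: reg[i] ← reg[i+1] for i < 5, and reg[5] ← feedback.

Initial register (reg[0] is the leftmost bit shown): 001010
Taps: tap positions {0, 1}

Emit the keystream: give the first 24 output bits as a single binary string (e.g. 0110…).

step | reg (before) | out | fb
   0 | 001010 | 0 | 0
   1 | 010100 | 0 | 1
   2 | 101001 | 1 | 1
   3 | 010011 | 0 | 1
   4 | 100111 | 1 | 1
   5 | 001111 | 0 | 0
   6 | 011110 | 0 | 1
   7 | 111101 | 1 | 0
   8 | 111010 | 1 | 0
   9 | 110100 | 1 | 0
  10 | 101000 | 1 | 1
  11 | 010001 | 0 | 1
  12 | 100011 | 1 | 1
  13 | 000111 | 0 | 0
  14 | 001110 | 0 | 0
  15 | 011100 | 0 | 1
  16 | 111001 | 1 | 0
  17 | 110010 | 1 | 0
  18 | 100100 | 1 | 1
  19 | 001001 | 0 | 0
  20 | 010010 | 0 | 1
  21 | 100101 | 1 | 1
  22 | 001011 | 0 | 0
  23 | 010110 | 0 | 1

001010011110100011100100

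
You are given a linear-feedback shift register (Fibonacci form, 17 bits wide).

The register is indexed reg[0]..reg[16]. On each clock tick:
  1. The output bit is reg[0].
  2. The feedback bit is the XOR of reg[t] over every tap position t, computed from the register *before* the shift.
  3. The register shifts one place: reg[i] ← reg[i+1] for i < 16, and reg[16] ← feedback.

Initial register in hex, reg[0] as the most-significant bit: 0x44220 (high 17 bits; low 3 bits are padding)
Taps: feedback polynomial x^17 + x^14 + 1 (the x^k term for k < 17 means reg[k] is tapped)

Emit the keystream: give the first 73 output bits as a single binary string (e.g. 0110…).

tick  register→output (feedback)
  0  01000100001000100→0 (1)
  1  10001000010001001→1 (1)
  2  00010000100010011→0 (0)
  3  00100001000100110→0 (1)
  4  01000010001001101→0 (1)
  5  10000100010011011→1 (1)
  6  00001000100110111→0 (1)
  7  00010001001101111→0 (1)
  8  00100010011011111→0 (1)
  9  01000100110111111→0 (1)
 10  10001001101111111→1 (0)
 11  00010011011111110→0 (1)
 12  00100110111111101→0 (1)
 13  01001101111111011→0 (0)
 14  10011011111110110→1 (0)
 15  00110111111101100→0 (1)
 16  01101111111011001→0 (0)
 17  11011111110110010→1 (1)
 18  10111111101100101→1 (0)
 19  01111111011001010→0 (0)
 20  11111110110010100→1 (0)
 21  11111101100101000→1 (1)
 22  11111011001010001→1 (1)
 23  11110110010100011→1 (1)
 24  11101100101000111→1 (0)
 25  11011001010001110→1 (0)
 26  10110010100011100→1 (0)
 27  01100101000111000→0 (0)
 28  11001010001110000→1 (1)
 29  10010100011100001→1 (1)
 30  00101000111000011→0 (0)
 31  01010001110000110→0 (1)
 32  10100011100001101→1 (0)
 33  01000111000011010→0 (0)
 34  10001110000110100→1 (0)
 35  00011100001101000→0 (0)
 36  00111000011010000→0 (0)
 37  01110000110100000→0 (0)
 38  11100001101000000→1 (1)
 39  11000011010000001→1 (1)
 40  10000110100000011→1 (1)
 41  00001101000000111→0 (1)
 42  00011010000001111→0 (1)
 43  00110100000011111→0 (1)
 44  01101000000111111→0 (1)
 45  11010000001111111→1 (0)
 46  10100000011111110→1 (0)
 47  01000000111111100→0 (1)
 48  10000001111111001→1 (1)
 49  00000011111110011→0 (0)
 50  00000111111100110→0 (1)
 51  00001111111001101→0 (1)
 52  00011111110011011→0 (0)
 53  00111111100110110→0 (1)
 54  01111111001101101→0 (1)
 55  11111110011011011→1 (1)
 56  11111100110110111→1 (0)
 57  11111001101101110→1 (0)
 58  11110011011011100→1 (0)
 59  11100110110111000→1 (1)
 60  11001101101110001→1 (1)
 61  10011011011100011→1 (1)
 62  00110110111000111→0 (1)
 63  01101101110001111→0 (1)
 64  11011011100011111→1 (0)
 65  10110111000111110→1 (0)
 66  01101110001111100→0 (1)
 67  11011100011111001→1 (1)
 68  10111000111110011→1 (1)
 69  01110001111100111→0 (1)
 70  11100011111001111→1 (0)
 71  11000111110011110→1 (0)
 72  10001111100111100→1 (0)

0100010000100010011011111110110010100011100001101000000111111100110110111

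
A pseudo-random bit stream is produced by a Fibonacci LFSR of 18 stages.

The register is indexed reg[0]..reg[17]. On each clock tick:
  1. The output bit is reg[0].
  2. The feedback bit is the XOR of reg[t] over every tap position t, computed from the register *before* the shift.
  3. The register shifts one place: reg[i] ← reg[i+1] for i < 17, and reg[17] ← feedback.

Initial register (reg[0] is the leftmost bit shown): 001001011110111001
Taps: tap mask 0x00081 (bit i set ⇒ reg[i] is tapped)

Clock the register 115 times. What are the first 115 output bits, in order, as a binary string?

0010010111101110011101001011010100001011100011000011001101100101011000000111010101010110101101111000001101011101100

k : reg_k → out_k, fb_k
0: 001001011110111001 → 0, fb=1
1: 010010111101110011 → 0, fb=1
2: 100101111011100111 → 1, fb=0
3: 001011110111001110 → 0, fb=1
4: 010111101110011101 → 0, fb=0
5: 101111011100111010 → 1, fb=0
6: 011110111001110100 → 0, fb=1
7: 111101110011101001 → 1, fb=0
8: 111011100111010010 → 1, fb=1
9: 110111001110100101 → 1, fb=1
10: 101110011101001011 → 1, fb=0
11: 011100111010010110 → 0, fb=1
12: 111001110100101101 → 1, fb=0
13: 110011101001011010 → 1, fb=1
14: 100111010010110101 → 1, fb=0
15: 001110100101101010 → 0, fb=0
16: 011101001011010100 → 0, fb=0
17: 111010010110101000 → 1, fb=0
18: 110100101101010000 → 1, fb=1
19: 101001011010100001 → 1, fb=0
20: 010010110101000010 → 0, fb=1
21: 100101101010000101 → 1, fb=1
22: 001011010100001011 → 0, fb=1
23: 010110101000010111 → 0, fb=0
24: 101101010000101110 → 1, fb=0
25: 011010100001011100 → 0, fb=0
26: 110101000010111000 → 1, fb=1
27: 101010000101110001 → 1, fb=1
28: 010100001011100011 → 0, fb=0
29: 101000010111000110 → 1, fb=0
30: 010000101110001100 → 0, fb=0
31: 100001011100011000 → 1, fb=0
32: 000010111000110000 → 0, fb=1
33: 000101110001100001 → 0, fb=1
34: 001011100011000011 → 0, fb=0
35: 010111000110000110 → 0, fb=0
36: 101110001100001100 → 1, fb=1
37: 011100011000011001 → 0, fb=1
38: 111000110000110011 → 1, fb=0
39: 110001100001100110 → 1, fb=1
40: 100011000011001101 → 1, fb=1
41: 000110000110011011 → 0, fb=0
42: 001100001100110110 → 0, fb=0
43: 011000011001101100 → 0, fb=1
44: 110000110011011001 → 1, fb=0
45: 100001100110110010 → 1, fb=1
46: 000011001101100101 → 0, fb=0
47: 000110011011001010 → 0, fb=1
48: 001100110110010101 → 0, fb=1
49: 011001101100101011 → 0, fb=0
50: 110011011001010110 → 1, fb=0
51: 100110110010101100 → 1, fb=0
52: 001101100101011000 → 0, fb=0
53: 011011001010110000 → 0, fb=0
54: 110110010101100000 → 1, fb=0
55: 101100101011000000 → 1, fb=1
56: 011001010110000001 → 0, fb=1
57: 110010101100000011 → 1, fb=1
58: 100101011000000111 → 1, fb=0
59: 001010110000001110 → 0, fb=1
60: 010101100000011101 → 0, fb=0
61: 101011000000111010 → 1, fb=1
62: 010110000001110101 → 0, fb=0
63: 101100000011101010 → 1, fb=1
64: 011000000111010101 → 0, fb=0
65: 110000001110101010 → 1, fb=1
66: 100000011101010101 → 1, fb=0
67: 000000111010101010 → 0, fb=1
68: 000001110101010101 → 0, fb=1
69: 000011101010101011 → 0, fb=0
70: 000111010101010110 → 0, fb=1
71: 001110101010101101 → 0, fb=0
72: 011101010101011010 → 0, fb=1
73: 111010101010110101 → 1, fb=1
74: 110101010101101011 → 1, fb=0
75: 101010101011010110 → 1, fb=1
76: 010101010110101101 → 0, fb=1
77: 101010101101011011 → 1, fb=1
78: 010101011010110111 → 0, fb=1
79: 101010110101101111 → 1, fb=0
80: 010101101011011110 → 0, fb=0
81: 101011010110111100 → 1, fb=0
82: 010110101101111000 → 0, fb=0
83: 101101011011110000 → 1, fb=0
84: 011010110111100000 → 0, fb=1
85: 110101101111000001 → 1, fb=1
86: 101011011110000011 → 1, fb=0
87: 010110111100000110 → 0, fb=1
88: 101101111000001101 → 1, fb=0
89: 011011110000011010 → 0, fb=1
90: 110111100000110101 → 1, fb=1
91: 101111000001101011 → 1, fb=1
92: 011110000011010111 → 0, fb=0
93: 111100000110101110 → 1, fb=1
94: 111000001101011101 → 1, fb=1
95: 110000011010111011 → 1, fb=0
96: 100000110101110110 → 1, fb=0
97: 000001101011101100 → 0, fb=0
98: 000011010111011000 → 0, fb=1
99: 000110101110110001 → 0, fb=0
100: 001101011101100010 → 0, fb=1
101: 011010111011000101 → 0, fb=1
102: 110101110110001011 → 1, fb=0
103: 101011101100010110 → 1, fb=1
104: 010111011000101101 → 0, fb=1
105: 101110110001011011 → 1, fb=0
106: 011101100010110110 → 0, fb=0
107: 111011000101101100 → 1, fb=1
108: 110110001011011001 → 1, fb=1
109: 101100010110110011 → 1, fb=0
110: 011000101101100110 → 0, fb=0
111: 110001011011001100 → 1, fb=0
112: 100010110110011000 → 1, fb=0
113: 000101101100110000 → 0, fb=0
114: 001011011001100000 → 0, fb=1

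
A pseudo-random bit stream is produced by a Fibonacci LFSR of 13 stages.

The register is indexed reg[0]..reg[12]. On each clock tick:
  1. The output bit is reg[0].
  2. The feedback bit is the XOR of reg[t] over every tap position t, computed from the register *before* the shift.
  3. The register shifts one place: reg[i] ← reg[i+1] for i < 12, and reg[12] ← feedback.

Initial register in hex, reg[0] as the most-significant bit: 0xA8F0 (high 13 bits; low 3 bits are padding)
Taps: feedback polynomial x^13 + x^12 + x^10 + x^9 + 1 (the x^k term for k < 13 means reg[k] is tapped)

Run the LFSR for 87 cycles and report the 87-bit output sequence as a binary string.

101010001111011101101000001010001001001111111000000101111000111011110110100010111010110

tick  register→output (feedback)
  0  1010100011110→1 (1)
  1  0101000111101→0 (1)
  2  1010001111011→1 (1)
  3  0100011110111→0 (0)
  4  1000111101110→1 (1)
  5  0001111011101→0 (1)
  6  0011110111011→0 (0)
  7  0111101110110→0 (1)
  8  1111011101101→1 (0)
  9  1110111011010→1 (0)
 10  1101110110100→1 (0)
 11  1011101101000→1 (0)
 12  0111011010000→0 (0)
 13  1110110100000→1 (1)
 14  1101101000001→1 (0)
 15  1011010000010→1 (1)
 16  0110100000101→0 (0)
 17  1101000001010→1 (0)
 18  1010000010100→1 (0)
 19  0100000101000→0 (1)
 20  1000001010001→1 (0)
 21  0000010100010→0 (0)
 22  0000101000100→0 (1)
 23  0001010001001→0 (0)
 24  0010100010010→0 (0)
 25  0101000100100→0 (1)
 26  1010001001001→1 (1)
 27  0100010010011→0 (1)
 28  1000100100111→1 (1)
 29  0001001001111→0 (1)
 30  0010010011111→0 (1)
 31  0100100111111→0 (1)
 32  1001001111111→1 (0)
 33  0010011111110→0 (0)
 34  0100111111100→0 (0)
 35  1001111111000→1 (0)
 36  0011111110000→0 (0)
 37  0111111100000→0 (0)
 38  1111111000000→1 (1)
 39  1111110000001→1 (0)
 40  1111100000010→1 (1)
 41  1111000000101→1 (1)
 42  1110000001011→1 (1)
 43  1100000010111→1 (1)
 44  1000000101111→1 (0)
 45  0000001011110→0 (0)
 46  0000010111100→0 (0)
 47  0000101111000→0 (1)
 48  0001011110001→0 (1)
 49  0010111100011→0 (1)
 50  0101111000111→0 (0)
 51  1011110001110→1 (1)
 52  0111100011101→0 (1)
 53  1111000111011→1 (1)
 54  1110001110111→1 (1)
 55  1100011101111→1 (0)
 56  1000111011110→1 (1)
 57  0001110111101→0 (1)
 58  0011101111011→0 (0)
 59  0111011110110→0 (1)
 60  1110111101101→1 (0)
 61  1101111011010→1 (0)
 62  1011110110100→1 (0)
 63  0111101101000→0 (1)
 64  1111011010001→1 (0)
 65  1110110100010→1 (1)
 66  1101101000101→1 (1)
 67  1011010001011→1 (1)
 68  0110100010111→0 (0)
 69  1101000101110→1 (1)
 70  1010001011101→1 (0)
 71  0100010111010→0 (1)
 72  1000101110101→1 (1)
 73  0001011101011→0 (0)
 74  0010111010110→0 (1)
 75  0101110101101→0 (1)
 76  1011101011011→1 (1)
 77  0111010110111→0 (0)
 78  1110101101110→1 (1)
 79  1101011011101→1 (0)
 80  1010110111010→1 (0)
 81  0101101110100→0 (1)
 82  1011011101001→1 (1)
 83  0110111010011→0 (1)
 84  1101110100111→1 (1)
 85  1011101001111→1 (0)
 86  0111010011110→0 (0)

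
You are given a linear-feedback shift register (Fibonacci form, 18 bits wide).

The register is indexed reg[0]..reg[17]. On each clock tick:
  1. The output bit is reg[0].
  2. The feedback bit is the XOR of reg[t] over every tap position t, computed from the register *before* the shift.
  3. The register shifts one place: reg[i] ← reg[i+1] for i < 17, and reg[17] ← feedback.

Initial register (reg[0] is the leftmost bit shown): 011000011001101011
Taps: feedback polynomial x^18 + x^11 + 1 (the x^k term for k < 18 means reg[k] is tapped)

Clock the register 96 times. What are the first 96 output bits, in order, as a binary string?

011000011001101011101101101111011100000011101110101011010110000101101001100010110100110011111011

k : reg_k → out_k, fb_k
0: 011000011001101011 → 0, fb=1
1: 110000110011010111 → 1, fb=0
2: 100001100110101110 → 1, fb=1
3: 000011001101011101 → 0, fb=1
4: 000110011010111011 → 0, fb=0
5: 001100110101110110 → 0, fb=1
6: 011001101011101101 → 0, fb=1
7: 110011010111011011 → 1, fb=0
8: 100110101110110110 → 1, fb=1
9: 001101011101101101 → 0, fb=1
10: 011010111011011011 → 0, fb=1
11: 110101110110110111 → 1, fb=1
12: 101011101101101111 → 1, fb=0
13: 010111011011011110 → 0, fb=1
14: 101110110110111101 → 1, fb=1
15: 011101101101111011 → 0, fb=1
16: 111011011011110111 → 1, fb=0
17: 110110110111101110 → 1, fb=0
18: 101101101111011100 → 1, fb=0
19: 011011011110111000 → 0, fb=0
20: 110110111101110000 → 1, fb=0
21: 101101111011100000 → 1, fb=0
22: 011011110111000000 → 0, fb=1
23: 110111101110000001 → 1, fb=1
24: 101111011100000011 → 1, fb=1
25: 011110111000000111 → 0, fb=0
26: 111101110000001110 → 1, fb=1
27: 111011100000011101 → 1, fb=1
28: 110111000000111011 → 1, fb=1
29: 101110000001110111 → 1, fb=0
30: 011100000011101110 → 0, fb=1
31: 111000000111011101 → 1, fb=0
32: 110000001110111010 → 1, fb=1
33: 100000011101110101 → 1, fb=0
34: 000000111011101010 → 0, fb=1
35: 000001110111010101 → 0, fb=1
36: 000011101110101011 → 0, fb=0
37: 000111011101010110 → 0, fb=1
38: 001110111010101101 → 0, fb=0
39: 011101110101011010 → 0, fb=1
40: 111011101010110101 → 1, fb=1
41: 110111010101101011 → 1, fb=0
42: 101110101011010110 → 1, fb=0
43: 011101010110101100 → 0, fb=0
44: 111010101101011000 → 1, fb=0
45: 110101011010110000 → 1, fb=1
46: 101010110101100001 → 1, fb=0
47: 010101101011000010 → 0, fb=1
48: 101011010110000101 → 1, fb=1
49: 010110101100001011 → 0, fb=0
50: 101101011000010110 → 1, fb=1
51: 011010110000101101 → 0, fb=0
52: 110101100001011010 → 1, fb=0
53: 101011000010110100 → 1, fb=1
54: 010110000101101001 → 0, fb=1
55: 101100001011010011 → 1, fb=0
56: 011000010110100110 → 0, fb=0
57: 110000101101001100 → 1, fb=0
58: 100001011010011000 → 1, fb=1
59: 000010110100110001 → 0, fb=0
60: 000101101001100010 → 0, fb=1
61: 001011010011000101 → 0, fb=1
62: 010110100110001011 → 0, fb=0
63: 101101001100010110 → 1, fb=1
64: 011010011000101101 → 0, fb=0
65: 110100110001011010 → 1, fb=0
66: 101001100010110100 → 1, fb=1
67: 010011000101101001 → 0, fb=1
68: 100110001011010011 → 1, fb=0
69: 001100010110100110 → 0, fb=0
70: 011000101101001100 → 0, fb=1
71: 110001011010011001 → 1, fb=1
72: 100010110100110011 → 1, fb=1
73: 000101101001100111 → 0, fb=1
74: 001011010011001111 → 0, fb=1
75: 010110100110011111 → 0, fb=0
76: 101101001100111110 → 1, fb=1
77: 011010011001111101 → 0, fb=1
78: 110100110011111011 → 1, fb=0
79: 101001100111110110 → 1, fb=0
80: 010011001111101100 → 0, fb=1
81: 100110011111011001 → 1, fb=0
82: 001100111110110010 → 0, fb=0
83: 011001111101100100 → 0, fb=1
84: 110011111011001001 → 1, fb=0
85: 100111110110010010 → 1, fb=1
86: 001111101100100101 → 0, fb=0
87: 011111011001001010 → 0, fb=1
88: 111110110010010101 → 1, fb=1
89: 111101100100101011 → 1, fb=1
90: 111011001001010111 → 1, fb=0
91: 110110010010101110 → 1, fb=1
92: 101100100101011101 → 1, fb=0
93: 011001001010111010 → 0, fb=0
94: 110010010101110100 → 1, fb=0
95: 100100101011101000 → 1, fb=0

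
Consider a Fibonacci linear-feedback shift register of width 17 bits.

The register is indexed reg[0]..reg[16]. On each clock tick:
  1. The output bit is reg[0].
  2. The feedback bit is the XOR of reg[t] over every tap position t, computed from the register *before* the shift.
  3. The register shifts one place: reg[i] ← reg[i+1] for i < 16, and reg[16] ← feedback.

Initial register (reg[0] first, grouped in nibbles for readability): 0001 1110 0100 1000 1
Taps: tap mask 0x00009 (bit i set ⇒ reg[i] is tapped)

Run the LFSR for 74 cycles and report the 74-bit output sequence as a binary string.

tick  register→output (feedback)
  0  00011110010010001→0 (1)
  1  00111100100100011→0 (1)
  2  01111001001000111→0 (1)
  3  11110010010001111→1 (0)
  4  11100100100011110→1 (1)
  5  11001001000111101→1 (1)
  6  10010010001111011→1 (0)
  7  00100100011110110→0 (0)
  8  01001000111101100→0 (0)
  9  10010001111011000→1 (0)
 10  00100011110110000→0 (0)
 11  01000111101100000→0 (0)
 12  10001111011000000→1 (1)
 13  00011110110000001→0 (1)
 14  00111101100000011→0 (1)
 15  01111011000000111→0 (1)
 16  11110110000001111→1 (0)
 17  11101100000011110→1 (1)
 18  11011000000111101→1 (0)
 19  10110000001111010→1 (0)
 20  01100000011110100→0 (0)
 21  11000000111101000→1 (1)
 22  10000001111010001→1 (1)
 23  00000011110100011→0 (0)
 24  00000111101000110→0 (0)
 25  00001111010001100→0 (0)
 26  00011110100011000→0 (1)
 27  00111101000110001→0 (1)
 28  01111010001100011→0 (1)
 29  11110100011000111→1 (0)
 30  11101000110001110→1 (1)
 31  11010001100011101→1 (0)
 32  10100011000111010→1 (1)
 33  01000110001110101→0 (0)
 34  10001100011101010→1 (1)
 35  00011000111010101→0 (1)
 36  00110001110101011→0 (1)
 37  01100011101010111→0 (0)
 38  11000111010101110→1 (1)
 39  10001110101011101→1 (1)
 40  00011101010111011→0 (1)
 41  00111010101110111→0 (1)
 42  01110101011101111→0 (1)
 43  11101010111011111→1 (1)
 44  11010101110111111→1 (0)
 45  10101011101111110→1 (1)
 46  01010111011111101→0 (1)
 47  10101110111111011→1 (1)
 48  01011101111110111→0 (1)
 49  10111011111101111→1 (0)
 50  01110111111011110→0 (1)
 51  11101111110111101→1 (1)
 52  11011111101111011→1 (0)
 53  10111111011110110→1 (0)
 54  01111110111101100→0 (1)
 55  11111101111011001→1 (0)
 56  11111011110110010→1 (0)
 57  11110111101100100→1 (0)
 58  11101111011001000→1 (1)
 59  11011110110010001→1 (0)
 60  10111101100100010→1 (0)
 61  01111011001000100→0 (1)
 62  11110110010001001→1 (0)
 63  11101100100010010→1 (1)
 64  11011001000100101→1 (0)
 65  10110010001001010→1 (0)
 66  01100100010010100→0 (0)
 67  11001000100101000→1 (1)
 68  10010001001010001→1 (0)
 69  00100010010100010→0 (0)
 70  01000100101000100→0 (0)
 71  10001001010001000→1 (1)
 72  00010010100010001→0 (1)
 73  00100101000100011→0 (0)

00011110010010001111011000000111101000110001110101011101111110111101100100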